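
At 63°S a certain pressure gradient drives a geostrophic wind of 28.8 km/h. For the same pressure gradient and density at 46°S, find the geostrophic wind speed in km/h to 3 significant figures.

With the same pressure gradient and density, V_g ∝ 1/f ∝ 1/sin φ.
V₂ = V₁ · sin φ₁ / sin φ₂ = 28.8 × sin 63° / sin 46°
V₂ = 28.8 × 0.8910/0.7193 = 35.7 km/h

35.7 km/h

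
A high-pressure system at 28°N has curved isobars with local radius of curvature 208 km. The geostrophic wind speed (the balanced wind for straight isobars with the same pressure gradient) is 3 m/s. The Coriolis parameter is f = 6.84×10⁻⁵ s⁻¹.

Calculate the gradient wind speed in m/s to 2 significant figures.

Around a high, pressure-gradient force acts outward with centrifugal, so Coriolis balances both:
fV = (1/ρ)|∂P/∂n| + V²/R  →  V² − fR·V + fR·V_g = 0
With fR = 6.84×10⁻⁵ × 208×10³ m = 14.2 m/s:
V = [fR − √((fR)² − 4 fR V_g)]/2 = [14.2 − √(14.2² − 4×14.2×3)]/2 = 4.3 m/s
Supergeostrophic (V > V_g = 3 m/s), as expected around a high.

4.3 m/s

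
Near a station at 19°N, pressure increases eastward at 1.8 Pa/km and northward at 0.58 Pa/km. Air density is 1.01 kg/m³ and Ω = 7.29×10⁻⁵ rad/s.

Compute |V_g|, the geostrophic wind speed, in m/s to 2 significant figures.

39 m/s

Coriolis parameter at 19°N:
f = 2Ω sin φ = 2 × 7.29×10⁻⁵ × sin 19° = 4.75×10⁻⁵ s⁻¹
Component geostrophic relations (x east, y north):
u_g = −(1/(fρ)) ∂P/∂y,  v_g = (1/(fρ)) ∂P/∂x
u_g = −(0.58×10⁻³)/(4.75×10⁻⁵ × 1.01) = −12.1 m/s;  v_g = (1.8×10⁻³)/(4.75×10⁻⁵ × 1.01) = 37.5 m/s
|V_g| = √(u_g² + v_g²) = 39.4 m/s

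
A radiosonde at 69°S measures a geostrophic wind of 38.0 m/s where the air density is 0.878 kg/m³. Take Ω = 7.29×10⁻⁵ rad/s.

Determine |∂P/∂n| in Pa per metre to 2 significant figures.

Coriolis parameter at 69°S:
f = 2Ω sin φ = 2 × 7.29×10⁻⁵ × sin 69° = 1.36×10⁻⁴ s⁻¹
Geostrophic balance rearranged: |∂P/∂n| = f ρ V_g
|∂P/∂n| = 1.36×10⁻⁴ × 0.878 × 38.0 = 4.54×10⁻³ Pa/m

4.5×10⁻³ Pa/m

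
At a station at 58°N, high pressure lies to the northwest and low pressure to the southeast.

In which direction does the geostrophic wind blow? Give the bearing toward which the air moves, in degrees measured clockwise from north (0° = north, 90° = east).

The pressure-gradient force points toward the southeast (bearing 135°).
Geostrophic balance: in the Northern Hemisphere the Coriolis force deflects motion to the right, so the geostrophic wind blows 90° to the right of the pressure-gradient force (low pressure on the left).
Rotating 135° by 90° clockwise gives 225° — the wind blows toward the southwest.

225°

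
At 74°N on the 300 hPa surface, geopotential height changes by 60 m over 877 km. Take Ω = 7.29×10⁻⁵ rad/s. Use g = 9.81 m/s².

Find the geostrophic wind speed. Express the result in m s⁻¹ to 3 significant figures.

Coriolis parameter at 74°N:
f = 2Ω sin φ = 2 × 7.29×10⁻⁵ × sin 74° = 1.40×10⁻⁴ s⁻¹
Height gradient: |∂Z/∂n| = 60 m / 877000 m = 6.84×10⁻⁵
On a pressure surface, geostrophic balance gives V_g = (g/f)|∂Z/∂n|:
V_g = 9.81 × 6.84×10⁻⁵ / 1.40×10⁻⁴ = 4.79 m/s

4.79 m s⁻¹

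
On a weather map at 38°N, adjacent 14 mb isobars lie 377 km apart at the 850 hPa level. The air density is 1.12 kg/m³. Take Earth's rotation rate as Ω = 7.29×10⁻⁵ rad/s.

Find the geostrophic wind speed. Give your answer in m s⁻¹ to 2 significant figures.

37 m s⁻¹

Coriolis parameter at 38°N:
f = 2Ω sin φ = 2 × 7.29×10⁻⁵ × sin 38° = 8.98×10⁻⁵ s⁻¹
Pressure gradient: |∂P/∂n| = 1400 Pa / 377000 m = 3.71×10⁻³ Pa/m
Geostrophic balance (pressure-gradient force = Coriolis force):
V_g = (1/(fρ)) |∂P/∂n| = 3.71×10⁻³ / (8.98×10⁻⁵ × 1.12) = 36.9 m/s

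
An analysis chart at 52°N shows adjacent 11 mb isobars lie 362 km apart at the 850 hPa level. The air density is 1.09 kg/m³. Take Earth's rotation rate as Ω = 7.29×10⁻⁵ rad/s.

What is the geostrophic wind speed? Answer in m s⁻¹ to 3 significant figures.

Coriolis parameter at 52°N:
f = 2Ω sin φ = 2 × 7.29×10⁻⁵ × sin 52° = 1.15×10⁻⁴ s⁻¹
Pressure gradient: |∂P/∂n| = 1100 Pa / 362000 m = 3.04×10⁻³ Pa/m
Geostrophic balance (pressure-gradient force = Coriolis force):
V_g = (1/(fρ)) |∂P/∂n| = 3.04×10⁻³ / (1.15×10⁻⁴ × 1.09) = 24.3 m/s

24.3 m s⁻¹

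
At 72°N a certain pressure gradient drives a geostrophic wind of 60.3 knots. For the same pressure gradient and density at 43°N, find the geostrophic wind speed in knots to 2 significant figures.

With the same pressure gradient and density, V_g ∝ 1/f ∝ 1/sin φ.
V₂ = V₁ · sin φ₁ / sin φ₂ = 60.3 × sin 72° / sin 43°
V₂ = 60.3 × 0.9511/0.6820 = 84 knots

84 knots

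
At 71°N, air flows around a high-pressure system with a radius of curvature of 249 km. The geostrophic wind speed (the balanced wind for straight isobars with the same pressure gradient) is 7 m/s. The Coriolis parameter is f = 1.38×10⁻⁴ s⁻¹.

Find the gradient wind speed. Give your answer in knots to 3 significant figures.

19.0 knots

Around a high, pressure-gradient force acts outward with centrifugal, so Coriolis balances both:
fV = (1/ρ)|∂P/∂n| + V²/R  →  V² − fR·V + fR·V_g = 0
With fR = 1.38×10⁻⁴ × 249×10³ m = 34.4 m/s:
V = [fR − √((fR)² − 4 fR V_g)]/2 = [34.4 − √(34.4² − 4×34.4×7)]/2 = 9.79 m/s
Supergeostrophic (V > V_g = 7 m/s), as expected around a high.
Converting: 9.79 m/s × 1.944 = 19.0 knots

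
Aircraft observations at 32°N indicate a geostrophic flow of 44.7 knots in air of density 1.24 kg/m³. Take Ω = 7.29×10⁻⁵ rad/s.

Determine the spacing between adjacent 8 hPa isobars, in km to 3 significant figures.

363 km

Coriolis parameter at 32°N:
f = 2Ω sin φ = 2 × 7.29×10⁻⁵ × sin 32° = 7.73×10⁻⁵ s⁻¹
Wind speed in SI: 44.7 knots = 23.0 m/s
Geostrophic balance rearranged: |∂P/∂n| = f ρ V_g
|∂P/∂n| = 7.73×10⁻⁵ × 1.24 × 23.0 = 2.20×10⁻³ Pa/m
Isobar spacing: Δn = ΔP/|∂P/∂n| = 800 Pa / 2.20×10⁻³ Pa/m = 363124 m ≈ 363 km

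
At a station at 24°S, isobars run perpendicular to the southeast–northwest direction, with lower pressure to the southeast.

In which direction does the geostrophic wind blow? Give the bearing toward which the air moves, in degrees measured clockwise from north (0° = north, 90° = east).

045°

The pressure-gradient force points toward the southeast (bearing 135°).
Geostrophic balance: in the Southern Hemisphere the Coriolis force deflects motion to the left, so the geostrophic wind blows 90° to the left of the pressure-gradient force (low pressure on the right).
Rotating 135° by 90° counterclockwise gives 045° — the wind blows toward the northeast.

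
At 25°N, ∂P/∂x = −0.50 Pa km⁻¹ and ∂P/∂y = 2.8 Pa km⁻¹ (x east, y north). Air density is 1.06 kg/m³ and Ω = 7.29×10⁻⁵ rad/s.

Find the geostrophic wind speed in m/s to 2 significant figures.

44 m/s

Coriolis parameter at 25°N:
f = 2Ω sin φ = 2 × 7.29×10⁻⁵ × sin 25° = 6.16×10⁻⁵ s⁻¹
Component geostrophic relations (x east, y north):
u_g = −(1/(fρ)) ∂P/∂y,  v_g = (1/(fρ)) ∂P/∂x
u_g = −(2.8×10⁻³)/(6.16×10⁻⁵ × 1.06) = −42.9 m/s;  v_g = (−0.50×10⁻³)/(6.16×10⁻⁵ × 1.06) = −7.66 m/s
|V_g| = √(u_g² + v_g²) = 43.5 m/s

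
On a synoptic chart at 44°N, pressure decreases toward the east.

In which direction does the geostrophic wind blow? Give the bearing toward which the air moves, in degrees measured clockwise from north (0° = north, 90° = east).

180°

The pressure-gradient force points toward the east (bearing 090°).
Geostrophic balance: in the Northern Hemisphere the Coriolis force deflects motion to the right, so the geostrophic wind blows 90° to the right of the pressure-gradient force (low pressure on the left).
Rotating 090° by 90° clockwise gives 180° — the wind blows toward the south.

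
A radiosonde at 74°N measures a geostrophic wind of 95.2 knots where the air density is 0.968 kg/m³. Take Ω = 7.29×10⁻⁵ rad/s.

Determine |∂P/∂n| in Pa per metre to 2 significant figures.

Coriolis parameter at 74°N:
f = 2Ω sin φ = 2 × 7.29×10⁻⁵ × sin 74° = 1.40×10⁻⁴ s⁻¹
Wind speed in SI: 95.2 knots = 49.0 m/s
Geostrophic balance rearranged: |∂P/∂n| = f ρ V_g
|∂P/∂n| = 1.40×10⁻⁴ × 0.968 × 49.0 = 6.64×10⁻³ Pa/m

6.6×10⁻³ Pa/m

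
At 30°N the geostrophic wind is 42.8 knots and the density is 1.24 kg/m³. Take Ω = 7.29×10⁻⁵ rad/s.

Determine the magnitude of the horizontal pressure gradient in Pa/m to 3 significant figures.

1.99×10⁻³ Pa/m

Coriolis parameter at 30°N:
f = 2Ω sin φ = 2 × 7.29×10⁻⁵ × sin 30° = 7.29×10⁻⁵ s⁻¹
Wind speed in SI: 42.8 knots = 22.0 m/s
Geostrophic balance rearranged: |∂P/∂n| = f ρ V_g
|∂P/∂n| = 7.29×10⁻⁵ × 1.24 × 22.0 = 1.99×10⁻³ Pa/m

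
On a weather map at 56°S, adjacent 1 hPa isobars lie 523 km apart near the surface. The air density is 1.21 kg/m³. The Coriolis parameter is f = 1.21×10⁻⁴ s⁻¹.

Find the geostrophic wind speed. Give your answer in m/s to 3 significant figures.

Pressure gradient: |∂P/∂n| = 100 Pa / 523000 m = 1.91×10⁻⁴ Pa/m
Geostrophic balance (pressure-gradient force = Coriolis force):
V_g = (1/(fρ)) |∂P/∂n| = 1.91×10⁻⁴ / (1.21×10⁻⁴ × 1.21) = 1.31 m/s

1.31 m/s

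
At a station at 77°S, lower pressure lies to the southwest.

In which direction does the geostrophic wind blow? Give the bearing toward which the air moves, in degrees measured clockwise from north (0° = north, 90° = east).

The pressure-gradient force points toward the southwest (bearing 225°).
Geostrophic balance: in the Southern Hemisphere the Coriolis force deflects motion to the left, so the geostrophic wind blows 90° to the left of the pressure-gradient force (low pressure on the right).
Rotating 225° by 90° counterclockwise gives 135° — the wind blows toward the southeast.

135°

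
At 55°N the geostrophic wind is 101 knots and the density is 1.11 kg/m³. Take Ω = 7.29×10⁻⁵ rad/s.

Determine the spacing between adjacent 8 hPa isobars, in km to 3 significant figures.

116 km

Coriolis parameter at 55°N:
f = 2Ω sin φ = 2 × 7.29×10⁻⁵ × sin 55° = 1.19×10⁻⁴ s⁻¹
Wind speed in SI: 101 knots = 52.0 m/s
Geostrophic balance rearranged: |∂P/∂n| = f ρ V_g
|∂P/∂n| = 1.19×10⁻⁴ × 1.11 × 52.0 = 6.89×10⁻³ Pa/m
Isobar spacing: Δn = ΔP/|∂P/∂n| = 800 Pa / 6.89×10⁻³ Pa/m = 116141 m ≈ 116 km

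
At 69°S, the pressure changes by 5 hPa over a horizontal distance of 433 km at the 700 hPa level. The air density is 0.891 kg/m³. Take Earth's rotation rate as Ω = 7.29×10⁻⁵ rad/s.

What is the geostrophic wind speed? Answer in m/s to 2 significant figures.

Coriolis parameter at 69°S:
f = 2Ω sin φ = 2 × 7.29×10⁻⁵ × sin 69° = 1.36×10⁻⁴ s⁻¹
Pressure gradient: |∂P/∂n| = 500 Pa / 433000 m = 1.15×10⁻³ Pa/m
Geostrophic balance (pressure-gradient force = Coriolis force):
V_g = (1/(fρ)) |∂P/∂n| = 1.15×10⁻³ / (1.36×10⁻⁴ × 0.891) = 9.52 m/s

9.5 m/s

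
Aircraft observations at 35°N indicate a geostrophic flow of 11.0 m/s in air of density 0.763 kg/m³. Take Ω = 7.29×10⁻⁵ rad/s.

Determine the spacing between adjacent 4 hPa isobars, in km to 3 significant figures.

Coriolis parameter at 35°N:
f = 2Ω sin φ = 2 × 7.29×10⁻⁵ × sin 35° = 8.36×10⁻⁵ s⁻¹
Geostrophic balance rearranged: |∂P/∂n| = f ρ V_g
|∂P/∂n| = 8.36×10⁻⁵ × 0.763 × 11.0 = 7.02×10⁻⁴ Pa/m
Isobar spacing: Δn = ΔP/|∂P/∂n| = 400 Pa / 7.02×10⁻⁴ Pa/m = 569894 m ≈ 570 km

570 km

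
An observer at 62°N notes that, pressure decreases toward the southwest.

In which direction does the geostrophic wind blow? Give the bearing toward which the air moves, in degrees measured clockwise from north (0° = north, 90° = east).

315°

The pressure-gradient force points toward the southwest (bearing 225°).
Geostrophic balance: in the Northern Hemisphere the Coriolis force deflects motion to the right, so the geostrophic wind blows 90° to the right of the pressure-gradient force (low pressure on the left).
Rotating 225° by 90° clockwise gives 315° — the wind blows toward the northwest.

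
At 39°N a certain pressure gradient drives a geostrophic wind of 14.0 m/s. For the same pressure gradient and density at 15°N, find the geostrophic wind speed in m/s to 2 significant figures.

With the same pressure gradient and density, V_g ∝ 1/f ∝ 1/sin φ.
V₂ = V₁ · sin φ₁ / sin φ₂ = 14.0 × sin 39° / sin 15°
V₂ = 14.0 × 0.6293/0.2588 = 34 m/s

34 m/s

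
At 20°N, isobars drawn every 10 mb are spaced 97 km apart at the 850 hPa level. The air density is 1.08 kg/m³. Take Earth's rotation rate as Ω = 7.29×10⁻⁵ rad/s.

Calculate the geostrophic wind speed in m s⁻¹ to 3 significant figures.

191 m s⁻¹

Coriolis parameter at 20°N:
f = 2Ω sin φ = 2 × 7.29×10⁻⁵ × sin 20° = 4.99×10⁻⁵ s⁻¹
Pressure gradient: |∂P/∂n| = 1000 Pa / 97000 m = 1.03×10⁻² Pa/m
Geostrophic balance (pressure-gradient force = Coriolis force):
V_g = (1/(fρ)) |∂P/∂n| = 1.03×10⁻² / (4.99×10⁻⁵ × 1.08) = 191 m/s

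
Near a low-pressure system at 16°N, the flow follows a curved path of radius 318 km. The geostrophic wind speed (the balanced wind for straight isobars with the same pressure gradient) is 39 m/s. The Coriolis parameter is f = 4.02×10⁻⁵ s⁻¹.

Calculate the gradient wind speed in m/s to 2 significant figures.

Around a low, centrifugal force acts outward with Coriolis, so pressure-gradient force balances both:
(1/ρ)|∂P/∂n| = fV + V²/R  →  V² + fR·V − fR·V_g = 0
With fR = 4.02×10⁻⁵ × 318×10³ m = 12.8 m/s:
V = [−fR + √((fR)² + 4 fR V_g)]/2 = [−12.8 + √(12.8² + 4×12.8×39)]/2 = 16.8 m/s
Subgeostrophic (V < V_g = 39 m/s), as expected around a low.

17 m/s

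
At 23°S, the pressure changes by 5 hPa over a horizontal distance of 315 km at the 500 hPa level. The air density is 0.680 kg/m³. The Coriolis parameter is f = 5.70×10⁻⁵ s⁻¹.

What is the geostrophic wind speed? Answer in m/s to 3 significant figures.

41.0 m/s

Pressure gradient: |∂P/∂n| = 500 Pa / 315000 m = 1.59×10⁻³ Pa/m
Geostrophic balance (pressure-gradient force = Coriolis force):
V_g = (1/(fρ)) |∂P/∂n| = 1.59×10⁻³ / (5.70×10⁻⁵ × 0.680) = 41.0 m/s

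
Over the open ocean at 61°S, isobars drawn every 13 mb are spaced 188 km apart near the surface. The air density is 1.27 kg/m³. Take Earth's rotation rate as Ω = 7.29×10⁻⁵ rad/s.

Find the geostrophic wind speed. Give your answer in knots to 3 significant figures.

Coriolis parameter at 61°S:
f = 2Ω sin φ = 2 × 7.29×10⁻⁵ × sin 61° = 1.28×10⁻⁴ s⁻¹
Pressure gradient: |∂P/∂n| = 1300 Pa / 188000 m = 6.91×10⁻³ Pa/m
Geostrophic balance (pressure-gradient force = Coriolis force):
V_g = (1/(fρ)) |∂P/∂n| = 6.91×10⁻³ / (1.28×10⁻⁴ × 1.27) = 42.7 m/s
Converting: 42.7 m/s × 1.944 = 83.0 knots

83.0 knots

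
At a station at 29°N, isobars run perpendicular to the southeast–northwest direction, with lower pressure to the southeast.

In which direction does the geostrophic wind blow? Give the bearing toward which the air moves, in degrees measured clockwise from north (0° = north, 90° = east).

The pressure-gradient force points toward the southeast (bearing 135°).
Geostrophic balance: in the Northern Hemisphere the Coriolis force deflects motion to the right, so the geostrophic wind blows 90° to the right of the pressure-gradient force (low pressure on the left).
Rotating 135° by 90° clockwise gives 225° — the wind blows toward the southwest.

225°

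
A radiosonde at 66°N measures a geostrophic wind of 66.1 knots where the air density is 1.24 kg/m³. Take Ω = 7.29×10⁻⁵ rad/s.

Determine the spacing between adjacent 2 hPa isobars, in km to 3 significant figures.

Coriolis parameter at 66°N:
f = 2Ω sin φ = 2 × 7.29×10⁻⁵ × sin 66° = 1.33×10⁻⁴ s⁻¹
Wind speed in SI: 66.1 knots = 34.0 m/s
Geostrophic balance rearranged: |∂P/∂n| = f ρ V_g
|∂P/∂n| = 1.33×10⁻⁴ × 1.24 × 34.0 = 5.62×10⁻³ Pa/m
Isobar spacing: Δn = ΔP/|∂P/∂n| = 200 Pa / 5.62×10⁻³ Pa/m = 35611 m ≈ 35.6 km

35.6 km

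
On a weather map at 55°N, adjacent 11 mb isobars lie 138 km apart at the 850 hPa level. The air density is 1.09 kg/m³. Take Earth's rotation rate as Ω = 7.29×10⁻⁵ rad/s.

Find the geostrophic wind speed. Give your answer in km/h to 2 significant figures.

220 km/h

Coriolis parameter at 55°N:
f = 2Ω sin φ = 2 × 7.29×10⁻⁵ × sin 55° = 1.19×10⁻⁴ s⁻¹
Pressure gradient: |∂P/∂n| = 1100 Pa / 138000 m = 7.97×10⁻³ Pa/m
Geostrophic balance (pressure-gradient force = Coriolis force):
V_g = (1/(fρ)) |∂P/∂n| = 7.97×10⁻³ / (1.19×10⁻⁴ × 1.09) = 61.2 m/s
Converting: 61.2 m/s × 3.6 = 220 km/h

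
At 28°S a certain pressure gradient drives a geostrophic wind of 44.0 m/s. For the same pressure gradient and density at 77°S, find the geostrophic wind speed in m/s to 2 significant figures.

21 m/s

With the same pressure gradient and density, V_g ∝ 1/f ∝ 1/sin φ.
V₂ = V₁ · sin φ₁ / sin φ₂ = 44.0 × sin 28° / sin 77°
V₂ = 44.0 × 0.4695/0.9744 = 21 m/s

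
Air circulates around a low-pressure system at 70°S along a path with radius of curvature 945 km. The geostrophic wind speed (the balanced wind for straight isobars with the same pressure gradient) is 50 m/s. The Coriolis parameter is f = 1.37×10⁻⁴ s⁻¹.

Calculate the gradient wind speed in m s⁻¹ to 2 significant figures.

Around a low, centrifugal force acts outward with Coriolis, so pressure-gradient force balances both:
(1/ρ)|∂P/∂n| = fV + V²/R  →  V² + fR·V − fR·V_g = 0
With fR = 1.37×10⁻⁴ × 945×10³ m = 129 m/s:
V = [−fR + √((fR)² + 4 fR V_g)]/2 = [−129 + √(129² + 4×129×50)]/2 = 38.5 m/s
Subgeostrophic (V < V_g = 50 m/s), as expected around a low.

39 m s⁻¹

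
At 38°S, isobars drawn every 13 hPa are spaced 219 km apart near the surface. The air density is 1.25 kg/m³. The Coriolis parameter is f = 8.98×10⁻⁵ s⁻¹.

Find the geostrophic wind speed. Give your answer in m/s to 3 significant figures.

Pressure gradient: |∂P/∂n| = 1300 Pa / 219000 m = 5.94×10⁻³ Pa/m
Geostrophic balance (pressure-gradient force = Coriolis force):
V_g = (1/(fρ)) |∂P/∂n| = 5.94×10⁻³ / (8.98×10⁻⁵ × 1.25) = 52.9 m/s

52.9 m/s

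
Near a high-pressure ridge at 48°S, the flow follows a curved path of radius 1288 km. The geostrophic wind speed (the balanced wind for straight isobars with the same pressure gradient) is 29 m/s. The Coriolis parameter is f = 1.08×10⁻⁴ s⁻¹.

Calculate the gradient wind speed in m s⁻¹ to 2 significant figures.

41 m s⁻¹

Around a high, pressure-gradient force acts outward with centrifugal, so Coriolis balances both:
fV = (1/ρ)|∂P/∂n| + V²/R  →  V² − fR·V + fR·V_g = 0
With fR = 1.08×10⁻⁴ × 1288×10³ m = 139 m/s:
V = [fR − √((fR)² − 4 fR V_g)]/2 = [139 − √(139² − 4×139×29)]/2 = 41.2 m/s
Supergeostrophic (V > V_g = 29 m/s), as expected around a high.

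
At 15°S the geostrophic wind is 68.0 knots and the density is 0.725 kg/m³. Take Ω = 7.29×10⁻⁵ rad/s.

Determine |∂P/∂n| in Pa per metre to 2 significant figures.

Coriolis parameter at 15°S:
f = 2Ω sin φ = 2 × 7.29×10⁻⁵ × sin 15° = 3.77×10⁻⁵ s⁻¹
Wind speed in SI: 68.0 knots = 35.0 m/s
Geostrophic balance rearranged: |∂P/∂n| = f ρ V_g
|∂P/∂n| = 3.77×10⁻⁵ × 0.725 × 35.0 = 9.57×10⁻⁴ Pa/m

9.6×10⁻⁴ Pa/m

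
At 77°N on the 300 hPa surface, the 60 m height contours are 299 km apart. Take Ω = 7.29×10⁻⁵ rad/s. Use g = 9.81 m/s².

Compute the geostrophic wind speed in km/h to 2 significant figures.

Coriolis parameter at 77°N:
f = 2Ω sin φ = 2 × 7.29×10⁻⁵ × sin 77° = 1.42×10⁻⁴ s⁻¹
Height gradient: |∂Z/∂n| = 60 m / 299000 m = 2.01×10⁻⁴
On a pressure surface, geostrophic balance gives V_g = (g/f)|∂Z/∂n|:
V_g = 9.81 × 2.01×10⁻⁴ / 1.42×10⁻⁴ = 13.9 m/s
Converting: 13.9 m/s × 3.6 = 50 km/h

50 km/h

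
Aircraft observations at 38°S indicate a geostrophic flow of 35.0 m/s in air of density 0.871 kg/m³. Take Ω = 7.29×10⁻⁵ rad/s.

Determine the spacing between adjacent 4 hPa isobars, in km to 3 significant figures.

146 km

Coriolis parameter at 38°S:
f = 2Ω sin φ = 2 × 7.29×10⁻⁵ × sin 38° = 8.98×10⁻⁵ s⁻¹
Geostrophic balance rearranged: |∂P/∂n| = f ρ V_g
|∂P/∂n| = 8.98×10⁻⁵ × 0.871 × 35.0 = 2.74×10⁻³ Pa/m
Isobar spacing: Δn = ΔP/|∂P/∂n| = 400 Pa / 2.74×10⁻³ Pa/m = 146175 m ≈ 146 km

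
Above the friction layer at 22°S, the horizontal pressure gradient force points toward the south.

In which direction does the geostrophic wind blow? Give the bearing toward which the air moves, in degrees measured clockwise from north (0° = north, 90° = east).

090°

The pressure-gradient force points toward the south (bearing 180°).
Geostrophic balance: in the Southern Hemisphere the Coriolis force deflects motion to the left, so the geostrophic wind blows 90° to the left of the pressure-gradient force (low pressure on the right).
Rotating 180° by 90° counterclockwise gives 090° — the wind blows toward the east.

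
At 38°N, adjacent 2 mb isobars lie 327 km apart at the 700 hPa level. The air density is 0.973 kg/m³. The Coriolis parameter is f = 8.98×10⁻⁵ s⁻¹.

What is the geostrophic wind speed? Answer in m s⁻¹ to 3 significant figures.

Pressure gradient: |∂P/∂n| = 200 Pa / 327000 m = 6.12×10⁻⁴ Pa/m
Geostrophic balance (pressure-gradient force = Coriolis force):
V_g = (1/(fρ)) |∂P/∂n| = 6.12×10⁻⁴ / (8.98×10⁻⁵ × 0.973) = 7.00 m/s

7.00 m s⁻¹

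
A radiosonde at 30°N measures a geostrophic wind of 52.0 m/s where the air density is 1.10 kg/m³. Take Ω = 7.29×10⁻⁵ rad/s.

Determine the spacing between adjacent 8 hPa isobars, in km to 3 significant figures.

Coriolis parameter at 30°N:
f = 2Ω sin φ = 2 × 7.29×10⁻⁵ × sin 30° = 7.29×10⁻⁵ s⁻¹
Geostrophic balance rearranged: |∂P/∂n| = f ρ V_g
|∂P/∂n| = 7.29×10⁻⁵ × 1.10 × 52.0 = 4.17×10⁻³ Pa/m
Isobar spacing: Δn = ΔP/|∂P/∂n| = 800 Pa / 4.17×10⁻³ Pa/m = 191852 m ≈ 192 km

192 km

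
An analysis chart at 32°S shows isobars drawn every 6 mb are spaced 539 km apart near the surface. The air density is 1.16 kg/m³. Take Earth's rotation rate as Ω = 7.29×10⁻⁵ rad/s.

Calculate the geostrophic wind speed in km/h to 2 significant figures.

45 km/h

Coriolis parameter at 32°S:
f = 2Ω sin φ = 2 × 7.29×10⁻⁵ × sin 32° = 7.73×10⁻⁵ s⁻¹
Pressure gradient: |∂P/∂n| = 600 Pa / 539000 m = 1.11×10⁻³ Pa/m
Geostrophic balance (pressure-gradient force = Coriolis force):
V_g = (1/(fρ)) |∂P/∂n| = 1.11×10⁻³ / (7.73×10⁻⁵ × 1.16) = 12.4 m/s
Converting: 12.4 m/s × 3.6 = 45 km/h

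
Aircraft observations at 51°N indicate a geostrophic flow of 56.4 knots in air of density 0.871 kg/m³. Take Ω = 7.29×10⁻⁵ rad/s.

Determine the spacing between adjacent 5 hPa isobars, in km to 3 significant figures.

Coriolis parameter at 51°N:
f = 2Ω sin φ = 2 × 7.29×10⁻⁵ × sin 51° = 1.13×10⁻⁴ s⁻¹
Wind speed in SI: 56.4 knots = 29.0 m/s
Geostrophic balance rearranged: |∂P/∂n| = f ρ V_g
|∂P/∂n| = 1.13×10⁻⁴ × 0.871 × 29.0 = 2.86×10⁻³ Pa/m
Isobar spacing: Δn = ΔP/|∂P/∂n| = 500 Pa / 2.86×10⁻³ Pa/m = 174612 m ≈ 175 km

175 km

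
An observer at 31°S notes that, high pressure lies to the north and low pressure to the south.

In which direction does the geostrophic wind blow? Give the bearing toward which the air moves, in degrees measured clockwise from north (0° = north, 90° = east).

090°

The pressure-gradient force points toward the south (bearing 180°).
Geostrophic balance: in the Southern Hemisphere the Coriolis force deflects motion to the left, so the geostrophic wind blows 90° to the left of the pressure-gradient force (low pressure on the right).
Rotating 180° by 90° counterclockwise gives 090° — the wind blows toward the east.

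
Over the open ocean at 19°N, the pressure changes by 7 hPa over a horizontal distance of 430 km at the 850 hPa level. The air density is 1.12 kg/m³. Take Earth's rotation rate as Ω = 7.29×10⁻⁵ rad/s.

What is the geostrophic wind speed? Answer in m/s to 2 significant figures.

Coriolis parameter at 19°N:
f = 2Ω sin φ = 2 × 7.29×10⁻⁵ × sin 19° = 4.75×10⁻⁵ s⁻¹
Pressure gradient: |∂P/∂n| = 700 Pa / 430000 m = 1.63×10⁻³ Pa/m
Geostrophic balance (pressure-gradient force = Coriolis force):
V_g = (1/(fρ)) |∂P/∂n| = 1.63×10⁻³ / (4.75×10⁻⁵ × 1.12) = 30.6 m/s

31 m/s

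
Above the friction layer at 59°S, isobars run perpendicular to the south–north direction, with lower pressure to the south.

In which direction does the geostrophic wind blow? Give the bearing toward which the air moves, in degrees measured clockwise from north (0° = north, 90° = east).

The pressure-gradient force points toward the south (bearing 180°).
Geostrophic balance: in the Southern Hemisphere the Coriolis force deflects motion to the left, so the geostrophic wind blows 90° to the left of the pressure-gradient force (low pressure on the right).
Rotating 180° by 90° counterclockwise gives 090° — the wind blows toward the east.

090°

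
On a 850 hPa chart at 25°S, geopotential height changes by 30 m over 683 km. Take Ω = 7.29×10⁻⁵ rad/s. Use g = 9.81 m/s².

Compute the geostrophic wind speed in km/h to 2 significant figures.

25 km/h

Coriolis parameter at 25°S:
f = 2Ω sin φ = 2 × 7.29×10⁻⁵ × sin 25° = 6.16×10⁻⁵ s⁻¹
Height gradient: |∂Z/∂n| = 30 m / 683000 m = 4.39×10⁻⁵
On a pressure surface, geostrophic balance gives V_g = (g/f)|∂Z/∂n|:
V_g = 9.81 × 4.39×10⁻⁵ / 6.16×10⁻⁵ = 6.99 m/s
Converting: 6.99 m/s × 3.6 = 25 km/h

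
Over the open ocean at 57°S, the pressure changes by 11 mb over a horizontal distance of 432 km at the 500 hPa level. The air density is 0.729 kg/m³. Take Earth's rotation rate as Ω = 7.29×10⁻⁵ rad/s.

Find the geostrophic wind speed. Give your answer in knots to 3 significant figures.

Coriolis parameter at 57°S:
f = 2Ω sin φ = 2 × 7.29×10⁻⁵ × sin 57° = 1.22×10⁻⁴ s⁻¹
Pressure gradient: |∂P/∂n| = 1100 Pa / 432000 m = 2.55×10⁻³ Pa/m
Geostrophic balance (pressure-gradient force = Coriolis force):
V_g = (1/(fρ)) |∂P/∂n| = 2.55×10⁻³ / (1.22×10⁻⁴ × 0.729) = 28.6 m/s
Converting: 28.6 m/s × 1.944 = 55.5 knots

55.5 knots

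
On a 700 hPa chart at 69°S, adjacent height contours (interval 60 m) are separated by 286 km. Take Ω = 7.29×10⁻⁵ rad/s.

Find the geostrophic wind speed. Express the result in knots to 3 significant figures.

Coriolis parameter at 69°S:
f = 2Ω sin φ = 2 × 7.29×10⁻⁵ × sin 69° = 1.36×10⁻⁴ s⁻¹
Height gradient: |∂Z/∂n| = 60 m / 286000 m = 2.10×10⁻⁴
On a pressure surface, geostrophic balance gives V_g = (g/f)|∂Z/∂n|:
V_g = 9.81 × 2.10×10⁻⁴ / 1.36×10⁻⁴ = 15.1 m/s
Converting: 15.1 m/s × 1.944 = 29.4 knots

29.4 knots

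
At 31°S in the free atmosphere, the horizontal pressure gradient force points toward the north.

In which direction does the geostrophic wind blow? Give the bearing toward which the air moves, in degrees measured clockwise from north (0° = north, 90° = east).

270°

The pressure-gradient force points toward the north (bearing 000°).
Geostrophic balance: in the Southern Hemisphere the Coriolis force deflects motion to the left, so the geostrophic wind blows 90° to the left of the pressure-gradient force (low pressure on the right).
Rotating 000° by 90° counterclockwise gives 270° — the wind blows toward the west.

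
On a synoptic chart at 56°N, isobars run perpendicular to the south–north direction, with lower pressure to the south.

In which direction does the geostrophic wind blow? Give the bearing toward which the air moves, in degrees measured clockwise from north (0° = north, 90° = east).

The pressure-gradient force points toward the south (bearing 180°).
Geostrophic balance: in the Northern Hemisphere the Coriolis force deflects motion to the right, so the geostrophic wind blows 90° to the right of the pressure-gradient force (low pressure on the left).
Rotating 180° by 90° clockwise gives 270° — the wind blows toward the west.

270°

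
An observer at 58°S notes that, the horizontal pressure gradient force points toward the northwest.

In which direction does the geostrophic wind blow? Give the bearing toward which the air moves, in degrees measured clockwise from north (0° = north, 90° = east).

225°

The pressure-gradient force points toward the northwest (bearing 315°).
Geostrophic balance: in the Southern Hemisphere the Coriolis force deflects motion to the left, so the geostrophic wind blows 90° to the left of the pressure-gradient force (low pressure on the right).
Rotating 315° by 90° counterclockwise gives 225° — the wind blows toward the southwest.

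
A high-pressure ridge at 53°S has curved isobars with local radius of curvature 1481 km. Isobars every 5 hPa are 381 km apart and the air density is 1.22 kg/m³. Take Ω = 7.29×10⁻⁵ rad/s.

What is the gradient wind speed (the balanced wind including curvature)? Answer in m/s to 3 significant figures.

Coriolis parameter at 53°S:
f = 2Ω sin φ = 2 × 7.29×10⁻⁵ × sin 53° = 1.16×10⁻⁴ s⁻¹
Pressure gradient: |∂P/∂n| = 500 Pa / 381000 m = 1.31×10⁻³ Pa/m
Geostrophic speed: V_g = |∂P/∂n|/(fρ) = 1.31×10⁻³/(1.16×10⁻⁴ × 1.22) = 9.24 m/s
Around a high, pressure-gradient force acts outward with centrifugal, so Coriolis balances both:
fV = (1/ρ)|∂P/∂n| + V²/R  →  V² − fR·V + fR·V_g = 0
With fR = 1.16×10⁻⁴ × 1481×10³ m = 172 m/s:
V = [fR − √((fR)² − 4 fR V_g)]/2 = [172 − √(172² − 4×172×9.24)]/2 = 9.79 m/s
Supergeostrophic (V > V_g = 9.24 m/s), as expected around a high.

9.79 m/s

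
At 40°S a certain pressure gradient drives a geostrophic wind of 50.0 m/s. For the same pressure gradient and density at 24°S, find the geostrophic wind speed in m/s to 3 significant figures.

79.0 m/s

With the same pressure gradient and density, V_g ∝ 1/f ∝ 1/sin φ.
V₂ = V₁ · sin φ₁ / sin φ₂ = 50.0 × sin 40° / sin 24°
V₂ = 50.0 × 0.6428/0.4067 = 79.0 m/s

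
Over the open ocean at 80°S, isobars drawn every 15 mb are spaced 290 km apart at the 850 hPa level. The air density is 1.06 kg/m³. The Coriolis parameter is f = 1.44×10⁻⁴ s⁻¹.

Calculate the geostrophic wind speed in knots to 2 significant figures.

66 knots

Pressure gradient: |∂P/∂n| = 1500 Pa / 290000 m = 5.17×10⁻³ Pa/m
Geostrophic balance (pressure-gradient force = Coriolis force):
V_g = (1/(fρ)) |∂P/∂n| = 5.17×10⁻³ / (1.44×10⁻⁴ × 1.06) = 33.9 m/s
Converting: 33.9 m/s × 1.944 = 66 knots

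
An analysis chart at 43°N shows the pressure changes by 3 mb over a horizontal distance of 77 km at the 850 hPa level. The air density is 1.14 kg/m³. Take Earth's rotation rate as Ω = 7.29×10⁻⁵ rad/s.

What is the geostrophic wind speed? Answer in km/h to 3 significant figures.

Coriolis parameter at 43°N:
f = 2Ω sin φ = 2 × 7.29×10⁻⁵ × sin 43° = 9.94×10⁻⁵ s⁻¹
Pressure gradient: |∂P/∂n| = 300 Pa / 77000 m = 3.90×10⁻³ Pa/m
Geostrophic balance (pressure-gradient force = Coriolis force):
V_g = (1/(fρ)) |∂P/∂n| = 3.90×10⁻³ / (9.94×10⁻⁵ × 1.14) = 34.4 m/s
Converting: 34.4 m/s × 3.6 = 124 km/h

124 km/h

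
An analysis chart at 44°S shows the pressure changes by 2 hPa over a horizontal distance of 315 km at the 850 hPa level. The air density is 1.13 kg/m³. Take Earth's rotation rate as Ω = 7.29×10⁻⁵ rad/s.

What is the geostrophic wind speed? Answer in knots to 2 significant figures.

Coriolis parameter at 44°S:
f = 2Ω sin φ = 2 × 7.29×10⁻⁵ × sin 44° = 1.01×10⁻⁴ s⁻¹
Pressure gradient: |∂P/∂n| = 200 Pa / 315000 m = 6.35×10⁻⁴ Pa/m
Geostrophic balance (pressure-gradient force = Coriolis force):
V_g = (1/(fρ)) |∂P/∂n| = 6.35×10⁻⁴ / (1.01×10⁻⁴ × 1.13) = 5.55 m/s
Converting: 5.55 m/s × 1.944 = 11 knots

11 knots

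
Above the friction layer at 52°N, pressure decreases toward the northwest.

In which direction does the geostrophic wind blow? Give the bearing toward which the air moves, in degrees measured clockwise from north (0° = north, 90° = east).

The pressure-gradient force points toward the northwest (bearing 315°).
Geostrophic balance: in the Northern Hemisphere the Coriolis force deflects motion to the right, so the geostrophic wind blows 90° to the right of the pressure-gradient force (low pressure on the left).
Rotating 315° by 90° clockwise gives 045° — the wind blows toward the northeast.

045°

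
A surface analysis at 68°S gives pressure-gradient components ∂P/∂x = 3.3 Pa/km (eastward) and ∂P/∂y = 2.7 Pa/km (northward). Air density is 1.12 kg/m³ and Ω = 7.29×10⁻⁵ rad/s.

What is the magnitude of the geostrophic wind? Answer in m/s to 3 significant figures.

Coriolis parameter at 68°S:
f = 2Ω sin φ = 2 × 7.29×10⁻⁵ × sin 68° = 1.35×10⁻⁴ s⁻¹
In the Southern Hemisphere f is negative: f = −1.35×10⁻⁴ s⁻¹.
Component geostrophic relations (x east, y north):
u_g = −(1/(fρ)) ∂P/∂y,  v_g = (1/(fρ)) ∂P/∂x
u_g = −(2.7×10⁻³)/(−1.35×10⁻⁴ × 1.12) = 17.8 m/s;  v_g = (3.3×10⁻³)/(−1.35×10⁻⁴ × 1.12) = −21.8 m/s
|V_g| = √(u_g² + v_g²) = 28.2 m/s

28.2 m/s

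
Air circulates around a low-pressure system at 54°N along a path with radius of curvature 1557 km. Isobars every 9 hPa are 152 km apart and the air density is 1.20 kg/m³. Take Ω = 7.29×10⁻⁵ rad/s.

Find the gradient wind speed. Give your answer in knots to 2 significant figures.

Coriolis parameter at 54°N:
f = 2Ω sin φ = 2 × 7.29×10⁻⁵ × sin 54° = 1.18×10⁻⁴ s⁻¹
Pressure gradient: |∂P/∂n| = 900 Pa / 152000 m = 5.92×10⁻³ Pa/m
Geostrophic speed: V_g = |∂P/∂n|/(fρ) = 5.92×10⁻³/(1.18×10⁻⁴ × 1.20) = 41.8 m/s
Around a low, centrifugal force acts outward with Coriolis, so pressure-gradient force balances both:
(1/ρ)|∂P/∂n| = fV + V²/R  →  V² + fR·V − fR·V_g = 0
With fR = 1.18×10⁻⁴ × 1557×10³ m = 184 m/s:
V = [−fR + √((fR)² + 4 fR V_g)]/2 = [−184 + √(184² + 4×184×41.8)]/2 = 35.1 m/s
Subgeostrophic (V < V_g = 41.8 m/s), as expected around a low.
Converting: 35.1 m/s × 1.944 = 68 knots

68 knots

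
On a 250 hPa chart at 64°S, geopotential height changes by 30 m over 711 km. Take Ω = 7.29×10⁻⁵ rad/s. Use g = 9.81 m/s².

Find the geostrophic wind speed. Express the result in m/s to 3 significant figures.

3.16 m/s

Coriolis parameter at 64°S:
f = 2Ω sin φ = 2 × 7.29×10⁻⁵ × sin 64° = 1.31×10⁻⁴ s⁻¹
Height gradient: |∂Z/∂n| = 30 m / 711000 m = 4.22×10⁻⁵
On a pressure surface, geostrophic balance gives V_g = (g/f)|∂Z/∂n|:
V_g = 9.81 × 4.22×10⁻⁵ / 1.31×10⁻⁴ = 3.16 m/s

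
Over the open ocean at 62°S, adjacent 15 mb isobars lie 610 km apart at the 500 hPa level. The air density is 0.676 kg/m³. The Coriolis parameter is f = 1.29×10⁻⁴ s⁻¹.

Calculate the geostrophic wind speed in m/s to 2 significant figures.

Pressure gradient: |∂P/∂n| = 1500 Pa / 610000 m = 2.46×10⁻³ Pa/m
Geostrophic balance (pressure-gradient force = Coriolis force):
V_g = (1/(fρ)) |∂P/∂n| = 2.46×10⁻³ / (1.29×10⁻⁴ × 0.676) = 28.2 m/s

28 m/s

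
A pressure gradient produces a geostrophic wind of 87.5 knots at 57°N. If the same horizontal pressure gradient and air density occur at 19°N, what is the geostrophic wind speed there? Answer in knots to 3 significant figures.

With the same pressure gradient and density, V_g ∝ 1/f ∝ 1/sin φ.
V₂ = V₁ · sin φ₁ / sin φ₂ = 87.5 × sin 57° / sin 19°
V₂ = 87.5 × 0.8387/0.3256 = 225 knots

225 knots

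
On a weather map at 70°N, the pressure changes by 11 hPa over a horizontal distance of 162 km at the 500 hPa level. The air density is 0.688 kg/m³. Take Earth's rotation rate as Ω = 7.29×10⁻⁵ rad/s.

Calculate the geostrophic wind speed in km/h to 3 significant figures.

Coriolis parameter at 70°N:
f = 2Ω sin φ = 2 × 7.29×10⁻⁵ × sin 70° = 1.37×10⁻⁴ s⁻¹
Pressure gradient: |∂P/∂n| = 1100 Pa / 162000 m = 6.79×10⁻³ Pa/m
Geostrophic balance (pressure-gradient force = Coriolis force):
V_g = (1/(fρ)) |∂P/∂n| = 6.79×10⁻³ / (1.37×10⁻⁴ × 0.688) = 72.0 m/s
Converting: 72.0 m/s × 3.6 = 259 km/h

259 km/h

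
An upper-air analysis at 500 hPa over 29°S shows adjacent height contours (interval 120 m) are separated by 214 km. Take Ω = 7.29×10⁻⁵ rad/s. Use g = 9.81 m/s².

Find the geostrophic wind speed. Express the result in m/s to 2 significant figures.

Coriolis parameter at 29°S:
f = 2Ω sin φ = 2 × 7.29×10⁻⁵ × sin 29° = 7.07×10⁻⁵ s⁻¹
Height gradient: |∂Z/∂n| = 120 m / 214000 m = 5.61×10⁻⁴
On a pressure surface, geostrophic balance gives V_g = (g/f)|∂Z/∂n|:
V_g = 9.81 × 5.61×10⁻⁴ / 7.07×10⁻⁵ = 77.8 m/s

78 m/s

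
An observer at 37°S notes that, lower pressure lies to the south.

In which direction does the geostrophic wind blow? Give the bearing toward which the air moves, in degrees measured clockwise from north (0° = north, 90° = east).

090°

The pressure-gradient force points toward the south (bearing 180°).
Geostrophic balance: in the Southern Hemisphere the Coriolis force deflects motion to the left, so the geostrophic wind blows 90° to the left of the pressure-gradient force (low pressure on the right).
Rotating 180° by 90° counterclockwise gives 090° — the wind blows toward the east.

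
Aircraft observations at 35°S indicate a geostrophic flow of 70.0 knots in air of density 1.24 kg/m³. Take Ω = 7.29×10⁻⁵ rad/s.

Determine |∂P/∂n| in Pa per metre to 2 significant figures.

3.7×10⁻³ Pa/m

Coriolis parameter at 35°S:
f = 2Ω sin φ = 2 × 7.29×10⁻⁵ × sin 35° = 8.36×10⁻⁵ s⁻¹
Wind speed in SI: 70.0 knots = 36.0 m/s
Geostrophic balance rearranged: |∂P/∂n| = f ρ V_g
|∂P/∂n| = 8.36×10⁻⁵ × 1.24 × 36.0 = 3.73×10⁻³ Pa/m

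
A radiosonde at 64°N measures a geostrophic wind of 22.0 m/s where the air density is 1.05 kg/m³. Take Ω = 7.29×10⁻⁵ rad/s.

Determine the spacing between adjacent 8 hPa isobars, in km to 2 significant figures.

260 km

Coriolis parameter at 64°N:
f = 2Ω sin φ = 2 × 7.29×10⁻⁵ × sin 64° = 1.31×10⁻⁴ s⁻¹
Geostrophic balance rearranged: |∂P/∂n| = f ρ V_g
|∂P/∂n| = 1.31×10⁻⁴ × 1.05 × 22.0 = 3.03×10⁻³ Pa/m
Isobar spacing: Δn = ΔP/|∂P/∂n| = 800 Pa / 3.03×10⁻³ Pa/m = 264278 m ≈ 260 km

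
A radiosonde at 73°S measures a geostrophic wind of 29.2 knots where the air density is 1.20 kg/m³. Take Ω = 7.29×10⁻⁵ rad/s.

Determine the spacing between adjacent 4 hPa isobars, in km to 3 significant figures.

Coriolis parameter at 73°S:
f = 2Ω sin φ = 2 × 7.29×10⁻⁵ × sin 73° = 1.39×10⁻⁴ s⁻¹
Wind speed in SI: 29.2 knots = 15.0 m/s
Geostrophic balance rearranged: |∂P/∂n| = f ρ V_g
|∂P/∂n| = 1.39×10⁻⁴ × 1.20 × 15.0 = 2.51×10⁻³ Pa/m
Isobar spacing: Δn = ΔP/|∂P/∂n| = 400 Pa / 2.51×10⁻³ Pa/m = 159149 m ≈ 159 km

159 km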